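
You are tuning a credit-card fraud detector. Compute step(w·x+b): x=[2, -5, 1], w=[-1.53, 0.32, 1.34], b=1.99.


z = (2)·(-1.53) + (-5)·(0.32) + (1)·(1.34) + 1.99
  = -1.33
step(z) = 0 (z<0)

0


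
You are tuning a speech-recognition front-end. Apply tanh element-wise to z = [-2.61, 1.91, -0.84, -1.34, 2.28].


tanh(-2.61) = -0.9892
tanh(1.91) = 0.9571
tanh(-0.84) = -0.6858
tanh(-1.34) = -0.8717
tanh(2.28) = 0.9793
result = [-0.9892, 0.9571, -0.6858, -0.8717, 0.9793]

[-0.9892, 0.9571, -0.6858, -0.8717, 0.9793]


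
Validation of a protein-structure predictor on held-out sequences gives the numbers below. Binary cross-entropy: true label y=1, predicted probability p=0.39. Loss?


BCE = -[y·ln(p) + (1-y)·ln(1-p)]
= -1·ln(0.39) - 0
= -ln(0.39) = 0.9416

0.9416


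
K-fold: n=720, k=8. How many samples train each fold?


Fold size = 720/8 = 90
Training per fold = 720 - 90 = 630

630


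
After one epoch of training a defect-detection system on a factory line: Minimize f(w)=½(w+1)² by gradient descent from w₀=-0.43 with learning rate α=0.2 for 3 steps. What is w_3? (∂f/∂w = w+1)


step 1: grad = -0.43+1 = 0.57; w = -0.43 - 0.2·(0.57) = -0.544
step 2: grad = -0.544+1 = 0.456; w = -0.544 - 0.2·(0.456) = -0.6352
step 3: grad = -0.6352+1 = 0.3648; w = -0.6352 - 0.2·(0.3648) = -0.70816

-0.70816


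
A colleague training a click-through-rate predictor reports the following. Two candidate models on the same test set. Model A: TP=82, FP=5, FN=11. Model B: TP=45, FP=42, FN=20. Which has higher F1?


Model A: P=82/87=0.9425, R=82/93=0.8817, F1=2PR/(P+R)=2TP/(2TP+FP+FN)=164/180=0.9111
Model B: P=45/87=0.5172, R=45/65=0.6923, F1=2PR/(P+R)=2TP/(2TP+FP+FN)=90/152=0.5921
0.9111 > 0.5921 → Model A

Model A


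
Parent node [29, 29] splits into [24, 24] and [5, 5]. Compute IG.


Parent = [29, 29], H_parent = 1
H_left = 1 (n=48), H_right = 1 (n=10)
H_children = (48/58)·1 + (10/58)·1 = 1
IG = 1 - 1 = 0.0

0.0


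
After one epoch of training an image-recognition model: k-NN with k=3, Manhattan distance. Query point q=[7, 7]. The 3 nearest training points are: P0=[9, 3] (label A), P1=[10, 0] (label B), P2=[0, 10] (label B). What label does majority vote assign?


d(q,P0) = 6  (label A)
d(q,P1) = 10  (label B)
d(q,P2) = 10  (label B)
Votes: A=1, B=2
Majority → B

B


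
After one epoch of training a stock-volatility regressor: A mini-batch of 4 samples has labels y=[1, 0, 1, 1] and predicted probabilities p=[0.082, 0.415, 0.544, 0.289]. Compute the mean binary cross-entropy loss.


L[0] = -ln(0.082) = 2.501
L[1] = -ln(1-0.415) = -ln(0.585) = 0.5361
L[2] = -ln(0.544) = 0.6088
L[3] = -ln(0.289) = 1.2413
mean = (2.501 + 0.5361 + 0.6088 + 1.2413)/4 = 1.2218

1.2218


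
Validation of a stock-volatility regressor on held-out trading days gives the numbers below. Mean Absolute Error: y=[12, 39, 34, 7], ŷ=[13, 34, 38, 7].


Absolute errors: |12-13|=1, |39-34|=5, |34-38|=4, |7-7|=0
Sum = 10
MAE = 10/4 = 5/2

5/2


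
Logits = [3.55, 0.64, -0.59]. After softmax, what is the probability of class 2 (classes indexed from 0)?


Exponentials: e^3.55=34.8133, e^0.64=1.8965, e^-0.59=0.5543
Sum = 37.2641
Softmax = [0.9342, 0.0509, 0.0149]
p[2] = 0.5543/37.2641 = 0.0149

0.0149


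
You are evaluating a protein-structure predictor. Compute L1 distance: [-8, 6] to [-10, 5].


d = |-8+ 10| + |6-5|
  = 2 + 1
  = 3

3


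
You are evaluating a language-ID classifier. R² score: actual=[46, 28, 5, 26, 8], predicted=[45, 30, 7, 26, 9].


ȳ = 22.6
SS_res = Σ(y-ŷ)² = 10
SS_tot = Σ(y-ȳ)² = 1111.2
R² = 1 - SS_res/SS_tot = 1 - 0.009 = 0.991

0.991


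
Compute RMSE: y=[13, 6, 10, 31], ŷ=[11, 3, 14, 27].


MSE = 45/4 = 11.25
RMSE = √(45/4) = 3.3541

3.3541


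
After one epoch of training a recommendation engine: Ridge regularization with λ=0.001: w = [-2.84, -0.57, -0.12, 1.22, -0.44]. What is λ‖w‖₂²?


‖w‖₂² = (-2.84)² + (-0.57)² + (-0.12)² + (1.22)² + (-0.44)²
     = 8.0656 + 0.3249 + 0.0144 + 1.4884 + 0.1936
     = 10.0869
λ·‖w‖₂² = 0.001·10.0869 = 0.010087

0.010087


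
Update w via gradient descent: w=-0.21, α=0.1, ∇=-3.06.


w_new = w - α·∇
= -0.21 - 0.1·-3.06
= -0.21 + 0.306
= 0.096

0.096


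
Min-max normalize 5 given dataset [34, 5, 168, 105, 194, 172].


min=5, max=194
(5-5)/(194-5) = 0/189 = 0.0

0.0


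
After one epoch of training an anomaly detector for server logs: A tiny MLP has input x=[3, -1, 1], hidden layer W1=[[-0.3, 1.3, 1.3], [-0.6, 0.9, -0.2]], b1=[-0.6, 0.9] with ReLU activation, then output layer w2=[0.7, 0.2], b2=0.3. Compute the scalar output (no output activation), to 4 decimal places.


z1[0] = (-0.3)·(3) + (1.3)·(-1) + (1.3)·(1) - 0.6 = -1.5
z1[1] = (-0.6)·(3) + (0.9)·(-1) + (-0.2)·(1) + 0.9 = -2.0
h = ReLU(z1) = [0.0, 0.0]
output = (0.7)·(0.0) + (0.2)·(0.0) + 0.3 = 0.3

0.3


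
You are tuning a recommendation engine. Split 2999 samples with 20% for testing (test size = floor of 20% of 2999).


Test = ⌊2999·20/100⌋ = 599
Train = 2999 - 599 = 2400

Train: 2400, Test: 599


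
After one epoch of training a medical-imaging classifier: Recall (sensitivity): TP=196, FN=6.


Recall = TP/(TP+FN)
= 196/(196+6)
= 196/202 = 97.03%

97.03%


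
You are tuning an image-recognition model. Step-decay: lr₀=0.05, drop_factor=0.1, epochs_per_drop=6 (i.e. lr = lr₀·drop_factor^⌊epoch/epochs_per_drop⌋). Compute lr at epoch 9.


n_drops = ⌊9/6⌋ = 1
lr = 0.05·0.1^1 = 0.05·0.1 = 0.005

0.005


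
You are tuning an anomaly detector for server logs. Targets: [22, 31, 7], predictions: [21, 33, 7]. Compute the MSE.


Squared errors: (22-21)²=1, (31-33)²=4, (7-7)²=0
Sum = 5
MSE = 5/3 = 5/3

5/3


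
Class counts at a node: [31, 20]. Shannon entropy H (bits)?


Probabilities: [31/51, 20/51] ≈ [0.6078, 0.3922]
H = -((31/51)·log₂(31/51) + (20/51)·log₂(20/51))
  = 0.9662 bits

0.9662 bits


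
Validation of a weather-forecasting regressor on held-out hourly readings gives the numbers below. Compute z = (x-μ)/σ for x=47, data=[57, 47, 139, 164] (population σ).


μ = 101.75, σ = 50.6526
z = (47 - 101.75)/50.6526 = -1.0809

-1.0809


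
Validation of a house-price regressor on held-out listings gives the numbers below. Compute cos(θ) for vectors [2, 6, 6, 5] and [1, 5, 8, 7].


A·B = 2·1 + 6·5 + 6·8 + 5·7 = 115
‖A‖ = √101 = 10.0499, ‖B‖ = √139 = 11.7898
cos = 115/(√101·√139) = 115/√14039 = 0.9706

0.9706


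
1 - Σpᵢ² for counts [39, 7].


Probabilities: [39/46, 7/46] ≈ [0.8478, 0.1522]
Σpᵢ² = (1521 + 49)/46² = 1570/2116
Gini = 1 - Σpᵢ² = 1 - 1570/2116 = 0.258

0.258


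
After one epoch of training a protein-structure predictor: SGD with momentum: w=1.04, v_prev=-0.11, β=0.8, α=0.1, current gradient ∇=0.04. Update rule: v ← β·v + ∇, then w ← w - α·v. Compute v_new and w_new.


v_new = 0.8·-0.11 + 0.04 = -0.088 + 0.04 = -0.048
w_new = 1.04 - 0.1·-0.048 = 1.04 + 0.0048 = 1.0448

v_new=-0.048, w_new=1.0448


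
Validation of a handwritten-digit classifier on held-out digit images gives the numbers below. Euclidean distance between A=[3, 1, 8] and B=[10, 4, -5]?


d = √((3-10)² + (1-4)² + (8+ 5)²)
  = √(49 + 9 + 169)
  = √227 = 15.0665

15.0665


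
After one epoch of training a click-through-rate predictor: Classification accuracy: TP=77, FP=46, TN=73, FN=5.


Accuracy = (TP+TN)/(TP+TN+FP+FN)
= (77+73)/(201)
= 150/201 = 74.63%

74.63%


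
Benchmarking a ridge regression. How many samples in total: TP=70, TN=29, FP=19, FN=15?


Total = TP + TN + FP + FN
= 70 + 29 + 19 + 15
= 133
(Predicted positive: 89, predicted negative: 44)

133


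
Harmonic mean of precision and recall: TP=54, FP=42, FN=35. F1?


Precision = 54/96 = 0.5625
Recall = 54/89 = 0.6067
F1 = 2·P·R/(P+R) = 2·TP/(2·TP+FP+FN) = 108/(108+42+35) = 108/185 = 0.5838

0.5838


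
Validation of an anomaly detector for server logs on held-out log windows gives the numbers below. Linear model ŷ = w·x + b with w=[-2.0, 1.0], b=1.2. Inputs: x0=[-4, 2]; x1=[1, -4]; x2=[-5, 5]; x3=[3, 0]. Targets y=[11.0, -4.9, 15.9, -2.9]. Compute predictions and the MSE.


ŷ0 = (-2.0)·(-4) + (1.0)·(2) + 1.2 = 11.2
ŷ1 = (-2.0)·(1) + (1.0)·(-4) + 1.2 = -4.8
ŷ2 = (-2.0)·(-5) + (1.0)·(5) + 1.2 = 16.2
ŷ3 = (-2.0)·(3) + (1.0)·(0) + 1.2 = -4.8
errors² = [0.04, 0.01, 0.09, 3.61]
MSE = 3.7500/4 = 0.9375

0.9375


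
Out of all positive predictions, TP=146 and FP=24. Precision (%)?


Precision = TP/(TP+FP)
= 146/(146+24)
= 146/170 = 85.88%

85.88%


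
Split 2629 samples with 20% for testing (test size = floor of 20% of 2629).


Test = ⌊2629·20/100⌋ = 525
Train = 2629 - 525 = 2104

Train: 2104, Test: 525


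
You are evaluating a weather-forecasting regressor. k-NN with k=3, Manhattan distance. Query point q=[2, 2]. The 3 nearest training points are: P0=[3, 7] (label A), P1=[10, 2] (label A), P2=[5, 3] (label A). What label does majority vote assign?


d(q,P0) = 6  (label A)
d(q,P1) = 8  (label A)
d(q,P2) = 4  (label A)
Votes: A=3, B=0
Majority → A

A


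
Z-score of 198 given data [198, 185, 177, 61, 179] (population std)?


μ = 160, σ = 50.04
z = (198 - 160)/50.04 = 0.7594

0.7594


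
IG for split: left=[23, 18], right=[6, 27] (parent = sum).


Parent = [29, 45], H_parent = 0.966
H_left = 0.9892 (n=41), H_right = 0.684 (n=33)
H_children = (41/74)·0.9892 + (33/74)·0.684 = 0.8531
IG = 0.966 - 0.8531 = 0.1129

0.1129


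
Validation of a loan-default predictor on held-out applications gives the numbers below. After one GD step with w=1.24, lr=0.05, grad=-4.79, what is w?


w_new = w - α·∇
= 1.24 - 0.05·-4.79
= 1.24 + 0.2395
= 1.4795

1.4795


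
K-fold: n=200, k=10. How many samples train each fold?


Fold size = 200/10 = 20
Training per fold = 200 - 20 = 180

180


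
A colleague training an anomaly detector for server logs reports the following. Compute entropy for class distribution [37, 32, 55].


Probabilities: [37/124, 32/124, 55/124] ≈ [0.2984, 0.2581, 0.4435]
H = -((37/124)·log₂(37/124) + (32/124)·log₂(32/124) + (55/124)·log₂(55/124))
  = 1.5451 bits

1.5451 bits


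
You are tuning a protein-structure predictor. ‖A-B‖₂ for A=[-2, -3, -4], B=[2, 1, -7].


d = √((-2-2)² + (-3-1)² + (-4+ 7)²)
  = √(16 + 16 + 9)
  = √41 = 6.4031

6.4031


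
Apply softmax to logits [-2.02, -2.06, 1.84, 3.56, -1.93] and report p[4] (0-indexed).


Exponentials: e^-2.02=0.1327, e^-2.06=0.1275, e^1.84=6.2965, e^3.56=35.1632, e^-1.93=0.1451
Sum = 41.865
Softmax = [0.0032, 0.003, 0.1504, 0.8399, 0.0035]
p[4] = 0.1451/41.865 = 0.0035

0.0035


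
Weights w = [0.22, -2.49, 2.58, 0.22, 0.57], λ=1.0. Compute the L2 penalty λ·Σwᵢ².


‖w‖₂² = (0.22)² + (-2.49)² + (2.58)² + (0.22)² + (0.57)²
     = 0.0484 + 6.2001 + 6.6564 + 0.0484 + 0.3249
     = 13.2782
λ·‖w‖₂² = 1.0·13.2782 = 13.2782

13.2782


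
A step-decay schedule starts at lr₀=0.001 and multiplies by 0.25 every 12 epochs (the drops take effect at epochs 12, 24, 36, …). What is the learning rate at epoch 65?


n_drops = ⌊65/12⌋ = 5
lr = 0.001·0.25^5 = 0.001·0.0009765625 = 0.0000009765625

0.0000009765625


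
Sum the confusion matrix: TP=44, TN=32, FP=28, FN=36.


Total = TP + TN + FP + FN
= 44 + 32 + 28 + 36
= 140
(Predicted positive: 72, predicted negative: 68)

140


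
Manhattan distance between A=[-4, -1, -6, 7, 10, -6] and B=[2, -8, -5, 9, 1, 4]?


d = |-4-2| + |-1+ 8| + |-6+ 5| + |7-9| + |10-1| + |-6-4|
  = 6 + 7 + 1 + 2 + 9 + 10
  = 35

35


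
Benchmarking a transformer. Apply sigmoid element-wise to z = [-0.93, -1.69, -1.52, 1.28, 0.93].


σ(-0.93) = 1/(1+e^0.93) = 0.2829
σ(-1.69) = 1/(1+e^1.69) = 0.1558
σ(-1.52) = 1/(1+e^1.52) = 0.1795
σ(1.28) = 1/(1+e^-1.28) = 0.7824
σ(0.93) = 1/(1+e^-0.93) = 0.7171
result = [0.2829, 0.1558, 0.1795, 0.7824, 0.7171]

[0.2829, 0.1558, 0.1795, 0.7824, 0.7171]


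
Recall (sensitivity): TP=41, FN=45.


Recall = TP/(TP+FN)
= 41/(41+45)
= 41/86 = 47.67%

47.67%


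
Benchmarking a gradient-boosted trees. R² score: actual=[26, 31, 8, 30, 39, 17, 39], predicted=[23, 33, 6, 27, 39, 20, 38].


ȳ = 27.1429
SS_res = Σ(y-ŷ)² = 36
SS_tot = Σ(y-ȳ)² = 774.86
R² = 1 - SS_res/SS_tot = 1 - 0.0465 = 0.9535

0.9535


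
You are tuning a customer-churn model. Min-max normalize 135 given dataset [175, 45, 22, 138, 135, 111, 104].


min=22, max=175
(135-22)/(175-22) = 113/153 = 0.7386

0.7386


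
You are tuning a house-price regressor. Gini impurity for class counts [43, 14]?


Probabilities: [43/57, 14/57] ≈ [0.7544, 0.2456]
Σpᵢ² = (1849 + 196)/57² = 2045/3249
Gini = 1 - Σpᵢ² = 1 - 2045/3249 = 0.3706

0.3706


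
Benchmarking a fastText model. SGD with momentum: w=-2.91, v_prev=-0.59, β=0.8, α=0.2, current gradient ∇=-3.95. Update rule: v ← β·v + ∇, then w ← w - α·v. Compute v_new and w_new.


v_new = 0.8·-0.59 - 3.95 = -0.472 - 3.95 = -4.422
w_new = -2.91 - 0.2·-4.422 = -2.91 + 0.8844 = -2.0256

v_new=-4.422, w_new=-2.0256


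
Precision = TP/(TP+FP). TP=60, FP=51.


Precision = TP/(TP+FP)
= 60/(60+51)
= 60/111 = 54.05%

54.05%


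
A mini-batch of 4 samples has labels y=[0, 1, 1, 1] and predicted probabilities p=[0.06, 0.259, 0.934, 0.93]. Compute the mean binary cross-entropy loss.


L[0] = -ln(1-0.06) = -ln(0.94) = 0.0619
L[1] = -ln(0.259) = 1.3509
L[2] = -ln(0.934) = 0.0683
L[3] = -ln(0.93) = 0.0726
mean = (0.0619 + 1.3509 + 0.0683 + 0.0726)/4 = 0.3884

0.3884


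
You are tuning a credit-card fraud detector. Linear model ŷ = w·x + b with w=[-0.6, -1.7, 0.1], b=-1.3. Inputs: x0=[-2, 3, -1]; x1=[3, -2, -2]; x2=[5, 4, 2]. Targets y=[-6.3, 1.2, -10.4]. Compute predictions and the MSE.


ŷ0 = (-0.6)·(-2) + (-1.7)·(3) + (0.1)·(-1) - 1.3 = -5.3
ŷ1 = (-0.6)·(3) + (-1.7)·(-2) + (0.1)·(-2) - 1.3 = 0.1
ŷ2 = (-0.6)·(5) + (-1.7)·(4) + (0.1)·(2) - 1.3 = -10.9
errors² = [1.0, 1.21, 0.25]
MSE = 2.4600/3 = 0.82

0.82


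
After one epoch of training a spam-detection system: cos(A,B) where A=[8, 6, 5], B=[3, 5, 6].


A·B = 8·3 + 6·5 + 5·6 = 84
‖A‖ = √125 = 11.1803, ‖B‖ = √70 = 8.3666
cos = 84/(√125·√70) = 84/√8750 = 0.898

0.898


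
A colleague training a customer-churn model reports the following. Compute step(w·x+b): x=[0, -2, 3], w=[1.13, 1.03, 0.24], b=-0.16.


z = (0)·(1.13) + (-2)·(1.03) + (3)·(0.24) - 0.16
  = -1.5
step(z) = 0 (z<0)

0


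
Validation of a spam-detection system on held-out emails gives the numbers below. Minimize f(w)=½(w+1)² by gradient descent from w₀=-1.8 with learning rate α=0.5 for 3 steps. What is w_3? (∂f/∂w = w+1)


step 1: grad = -1.8+1 = -0.8; w = -1.8 - 0.5·(-0.8) = -1.4
step 2: grad = -1.4+1 = -0.4; w = -1.4 - 0.5·(-0.4) = -1.2
step 3: grad = -1.2+1 = -0.2; w = -1.2 - 0.5·(-0.2) = -1.1

-1.1


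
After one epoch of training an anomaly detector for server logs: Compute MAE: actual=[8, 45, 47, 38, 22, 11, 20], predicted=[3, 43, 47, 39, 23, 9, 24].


Absolute errors: |8-3|=5, |45-43|=2, |47-47|=0, |38-39|=1, |22-23|=1, |11-9|=2, |20-24|=4
Sum = 15
MAE = 15/7 = 15/7

15/7


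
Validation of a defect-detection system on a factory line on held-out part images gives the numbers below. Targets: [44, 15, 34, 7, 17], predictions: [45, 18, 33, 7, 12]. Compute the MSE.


Squared errors: (44-45)²=1, (15-18)²=9, (34-33)²=1, (7-7)²=0, (17-12)²=25
Sum = 36
MSE = 36/5 = 36/5

36/5


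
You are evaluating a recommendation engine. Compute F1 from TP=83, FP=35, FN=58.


Precision = 83/118 = 0.7034
Recall = 83/141 = 0.5887
F1 = 2·P·R/(P+R) = 2·TP/(2·TP+FP+FN) = 166/(166+35+58) = 166/259 = 0.6409

0.6409


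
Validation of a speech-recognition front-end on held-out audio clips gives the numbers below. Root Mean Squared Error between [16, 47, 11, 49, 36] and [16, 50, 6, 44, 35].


MSE = 60/5 = 12
RMSE = √(60/5) = 3.4641

3.4641


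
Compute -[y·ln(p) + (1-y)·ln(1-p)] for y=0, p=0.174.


BCE = -[y·ln(p) + (1-y)·ln(1-p)]
= -0 - 1·ln(1-0.174)
= -ln(0.826) = 0.1912

0.1912


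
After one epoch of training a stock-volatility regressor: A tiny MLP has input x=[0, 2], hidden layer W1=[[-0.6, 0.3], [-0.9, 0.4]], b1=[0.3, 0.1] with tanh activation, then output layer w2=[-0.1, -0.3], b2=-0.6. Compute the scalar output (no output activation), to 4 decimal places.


z1[0] = (-0.6)·(0) + (0.3)·(2) + 0.3 = 0.9
z1[1] = (-0.9)·(0) + (0.4)·(2) + 0.1 = 0.9
h = tanh(z1) = [0.7163, 0.7163]
output = (-0.1)·(0.7163) + (-0.3)·(0.7163) - 0.6 = -0.8865

-0.8865


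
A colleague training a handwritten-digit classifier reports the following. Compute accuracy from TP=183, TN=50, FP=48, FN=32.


Accuracy = (TP+TN)/(TP+TN+FP+FN)
= (183+50)/(313)
= 233/313 = 74.44%

74.44%


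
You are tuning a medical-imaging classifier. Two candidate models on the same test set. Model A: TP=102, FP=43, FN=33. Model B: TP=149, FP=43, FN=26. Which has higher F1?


Model A: P=102/145=0.7034, R=102/135=0.7556, F1=2PR/(P+R)=2TP/(2TP+FP+FN)=204/280=0.7286
Model B: P=149/192=0.776, R=149/175=0.8514, F1=2PR/(P+R)=2TP/(2TP+FP+FN)=298/367=0.812
0.7286 < 0.812 → Model B

Model B


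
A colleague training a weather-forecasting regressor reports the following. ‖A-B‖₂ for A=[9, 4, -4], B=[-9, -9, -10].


d = √((9+ 9)² + (4+ 9)² + (-4+ 10)²)
  = √(324 + 169 + 36)
  = √529 = 23.0

23.0


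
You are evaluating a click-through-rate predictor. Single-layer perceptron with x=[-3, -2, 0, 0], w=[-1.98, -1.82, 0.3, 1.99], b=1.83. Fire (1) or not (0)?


z = (-3)·(-1.98) + (-2)·(-1.82) + (0)·(0.3) + (0)·(1.99) + 1.83
  = 11.41
step(z) = 1 (z≥0)

1


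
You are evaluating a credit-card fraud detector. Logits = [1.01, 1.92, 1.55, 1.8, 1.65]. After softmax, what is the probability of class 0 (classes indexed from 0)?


Exponentials: e^1.01=2.7456, e^1.92=6.821, e^1.55=4.7115, e^1.8=6.0496, e^1.65=5.207
Sum = 25.5347
Softmax = [0.1075, 0.2671, 0.1845, 0.2369, 0.2039]
p[0] = 2.7456/25.5347 = 0.1075

0.1075


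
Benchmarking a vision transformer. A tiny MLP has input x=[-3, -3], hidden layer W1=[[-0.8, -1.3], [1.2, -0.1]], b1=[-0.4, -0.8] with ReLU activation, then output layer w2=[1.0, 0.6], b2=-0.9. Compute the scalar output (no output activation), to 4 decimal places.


z1[0] = (-0.8)·(-3) + (-1.3)·(-3) - 0.4 = 5.9
z1[1] = (1.2)·(-3) + (-0.1)·(-3) - 0.8 = -4.1
h = ReLU(z1) = [5.9, 0.0]
output = (1.0)·(5.9) + (0.6)·(0.0) - 0.9 = 5.0

5.0


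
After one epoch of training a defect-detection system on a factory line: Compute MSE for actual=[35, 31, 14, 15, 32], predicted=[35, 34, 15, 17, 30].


Squared errors: (35-35)²=0, (31-34)²=9, (14-15)²=1, (15-17)²=4, (32-30)²=4
Sum = 18
MSE = 18/5 = 18/5

18/5


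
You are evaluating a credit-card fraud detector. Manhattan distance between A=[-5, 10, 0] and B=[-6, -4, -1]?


d = |-5+ 6| + |10+ 4| + |0+ 1|
  = 1 + 14 + 1
  = 16

16


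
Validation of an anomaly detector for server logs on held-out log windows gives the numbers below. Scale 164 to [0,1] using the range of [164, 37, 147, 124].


min=37, max=164
(164-37)/(164-37) = 127/127 = 1.0

1.0


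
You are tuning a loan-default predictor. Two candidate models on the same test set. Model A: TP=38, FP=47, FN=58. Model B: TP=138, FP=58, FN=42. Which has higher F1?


Model A: P=38/85=0.4471, R=38/96=0.3958, F1=2PR/(P+R)=2TP/(2TP+FP+FN)=76/181=0.4199
Model B: P=138/196=0.7041, R=138/180=0.7667, F1=2PR/(P+R)=2TP/(2TP+FP+FN)=276/376=0.734
0.4199 < 0.734 → Model B

Model B


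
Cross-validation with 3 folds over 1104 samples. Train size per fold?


Fold size = 1104/3 = 368
Training per fold = 1104 - 368 = 736

736


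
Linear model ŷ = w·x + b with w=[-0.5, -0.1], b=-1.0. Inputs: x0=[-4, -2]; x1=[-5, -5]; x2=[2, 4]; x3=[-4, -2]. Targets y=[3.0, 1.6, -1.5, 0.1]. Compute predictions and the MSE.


ŷ0 = (-0.5)·(-4) + (-0.1)·(-2) - 1.0 = 1.2
ŷ1 = (-0.5)·(-5) + (-0.1)·(-5) - 1.0 = 2.0
ŷ2 = (-0.5)·(2) + (-0.1)·(4) - 1.0 = -2.4
ŷ3 = (-0.5)·(-4) + (-0.1)·(-2) - 1.0 = 1.2
errors² = [3.24, 0.16, 0.81, 1.21]
MSE = 5.4200/4 = 1.355

1.355


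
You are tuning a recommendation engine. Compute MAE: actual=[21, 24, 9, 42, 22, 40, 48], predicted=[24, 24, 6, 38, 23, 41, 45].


Absolute errors: |21-24|=3, |24-24|=0, |9-6|=3, |42-38|=4, |22-23|=1, |40-41|=1, |48-45|=3
Sum = 15
MAE = 15/7 = 15/7

15/7


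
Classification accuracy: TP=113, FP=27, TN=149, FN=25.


Accuracy = (TP+TN)/(TP+TN+FP+FN)
= (113+149)/(314)
= 262/314 = 83.44%

83.44%


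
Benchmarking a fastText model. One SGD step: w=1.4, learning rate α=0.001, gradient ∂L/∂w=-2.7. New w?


w_new = w - α·∇
= 1.4 - 0.001·-2.7
= 1.4 + 0.0027
= 1.4027

1.4027


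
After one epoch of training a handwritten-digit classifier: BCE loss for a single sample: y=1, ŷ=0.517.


BCE = -[y·ln(p) + (1-y)·ln(1-p)]
= -1·ln(0.517) - 0
= -ln(0.517) = 0.6597

0.6597


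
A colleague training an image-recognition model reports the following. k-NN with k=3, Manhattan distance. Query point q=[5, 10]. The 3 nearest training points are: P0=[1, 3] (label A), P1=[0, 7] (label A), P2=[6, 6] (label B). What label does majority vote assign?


d(q,P0) = 11  (label A)
d(q,P1) = 8  (label A)
d(q,P2) = 5  (label B)
Votes: A=2, B=1
Majority → A

A


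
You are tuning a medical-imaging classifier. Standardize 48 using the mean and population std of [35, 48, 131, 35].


μ = 62.25, σ = 40.0461
z = (48 - 62.25)/40.0461 = -0.3558

-0.3558


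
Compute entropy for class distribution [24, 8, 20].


Probabilities: [24/52, 8/52, 20/52] ≈ [0.4615, 0.1538, 0.3846]
H = -((24/52)·log₂(24/52) + (8/52)·log₂(8/52) + (20/52)·log₂(20/52))
  = 1.4605 bits

1.4605 bits


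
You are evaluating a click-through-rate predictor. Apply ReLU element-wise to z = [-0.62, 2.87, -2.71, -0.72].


ReLU(-0.62) = max(0, -0.62) = 0.0
ReLU(2.87) = max(0, 2.87) = 2.87
ReLU(-2.71) = max(0, -2.71) = 0.0
ReLU(-0.72) = max(0, -0.72) = 0.0
result = [0.0, 2.87, 0.0, 0.0]

[0.0, 2.87, 0.0, 0.0]


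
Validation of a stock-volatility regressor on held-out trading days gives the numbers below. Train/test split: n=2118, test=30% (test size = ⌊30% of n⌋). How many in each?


Test = ⌊2118·30/100⌋ = 635
Train = 2118 - 635 = 1483

Train: 1483, Test: 635


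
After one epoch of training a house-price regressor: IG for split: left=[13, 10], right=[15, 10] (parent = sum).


Parent = [28, 20], H_parent = 0.9799
H_left = 0.9877 (n=23), H_right = 0.971 (n=25)
H_children = (23/48)·0.9877 + (25/48)·0.971 = 0.979
IG = 0.9799 - 0.979 = 0.0009

0.0009


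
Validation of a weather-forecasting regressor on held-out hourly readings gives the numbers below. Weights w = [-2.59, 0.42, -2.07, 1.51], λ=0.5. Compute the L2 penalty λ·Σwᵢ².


‖w‖₂² = (-2.59)² + (0.42)² + (-2.07)² + (1.51)²
     = 6.7081 + 0.1764 + 4.2849 + 2.2801
     = 13.4495
λ·‖w‖₂² = 0.5·13.4495 = 6.72475

6.72475


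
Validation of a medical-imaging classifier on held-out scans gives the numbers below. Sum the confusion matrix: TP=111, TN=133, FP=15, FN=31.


Total = TP + TN + FP + FN
= 111 + 133 + 15 + 31
= 290
(Predicted positive: 126, predicted negative: 164)

290


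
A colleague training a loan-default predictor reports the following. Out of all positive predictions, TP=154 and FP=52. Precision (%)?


Precision = TP/(TP+FP)
= 154/(154+52)
= 154/206 = 74.76%

74.76%


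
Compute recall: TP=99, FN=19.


Recall = TP/(TP+FN)
= 99/(99+19)
= 99/118 = 83.9%

83.9%


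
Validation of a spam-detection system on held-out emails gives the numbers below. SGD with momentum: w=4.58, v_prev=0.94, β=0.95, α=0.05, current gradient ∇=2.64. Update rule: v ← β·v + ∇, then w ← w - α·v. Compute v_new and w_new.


v_new = 0.95·0.94 + 2.64 = 0.893 + 2.64 = 3.533
w_new = 4.58 - 0.05·3.533 = 4.58 - 0.17665 = 4.40335

v_new=3.533, w_new=4.40335


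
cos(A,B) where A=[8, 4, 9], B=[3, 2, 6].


A·B = 8·3 + 4·2 + 9·6 = 86
‖A‖ = √161 = 12.6886, ‖B‖ = √49 = 7
cos = 86/(√161·√49) = 86/√7889 = 0.9682

0.9682


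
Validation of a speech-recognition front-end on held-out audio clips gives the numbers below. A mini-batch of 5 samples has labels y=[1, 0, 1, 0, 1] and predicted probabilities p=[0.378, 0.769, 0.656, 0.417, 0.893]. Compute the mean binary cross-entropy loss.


L[0] = -ln(0.378) = 0.9729
L[1] = -ln(1-0.769) = -ln(0.231) = 1.4653
L[2] = -ln(0.656) = 0.4216
L[3] = -ln(1-0.417) = -ln(0.583) = 0.5396
L[4] = -ln(0.893) = 0.1132
mean = (0.9729 + 1.4653 + 0.4216 + 0.5396 + 0.1132)/5 = 0.7025

0.7025


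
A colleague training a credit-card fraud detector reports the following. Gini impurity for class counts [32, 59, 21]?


Probabilities: [32/112, 59/112, 21/112] ≈ [0.2857, 0.5268, 0.1875]
Σpᵢ² = (1024 + 3481 + 441)/112² = 4946/12544
Gini = 1 - Σpᵢ² = 1 - 4946/12544 = 0.6057

0.6057


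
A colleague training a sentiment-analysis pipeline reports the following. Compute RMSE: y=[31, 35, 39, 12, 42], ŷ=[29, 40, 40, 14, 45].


MSE = 43/5 = 8.6
RMSE = √(43/5) = 2.9326

2.9326


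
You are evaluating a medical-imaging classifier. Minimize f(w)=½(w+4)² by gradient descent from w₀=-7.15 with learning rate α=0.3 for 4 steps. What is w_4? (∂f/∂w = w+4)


step 1: grad = -7.15+4 = -3.15; w = -7.15 - 0.3·(-3.15) = -6.205
step 2: grad = -6.205+4 = -2.205; w = -6.205 - 0.3·(-2.205) = -5.5435
step 3: grad = -5.5435+4 = -1.5435; w = -5.5435 - 0.3·(-1.5435) = -5.08045
step 4: grad = -5.08045+4 = -1.08045; w = -5.08045 - 0.3·(-1.08045) = -4.756315

-4.756315


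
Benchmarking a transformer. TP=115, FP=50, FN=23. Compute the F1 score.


Precision = 115/165 = 0.697
Recall = 115/138 = 0.8333
F1 = 2·P·R/(P+R) = 2·TP/(2·TP+FP+FN) = 230/(230+50+23) = 230/303 = 0.7591

0.7591


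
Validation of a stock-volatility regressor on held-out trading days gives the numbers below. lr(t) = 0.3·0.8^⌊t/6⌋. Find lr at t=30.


n_drops = ⌊30/6⌋ = 5
lr = 0.3·0.8^5 = 0.3·0.32768 = 0.098304

0.098304


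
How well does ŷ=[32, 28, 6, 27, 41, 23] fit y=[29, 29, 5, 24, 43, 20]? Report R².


ȳ = 25
SS_res = Σ(y-ŷ)² = 33
SS_tot = Σ(y-ȳ)² = 782
R² = 1 - SS_res/SS_tot = 1 - 0.0422 = 0.9578

0.9578


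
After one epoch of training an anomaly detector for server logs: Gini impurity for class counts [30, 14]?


Probabilities: [30/44, 14/44] ≈ [0.6818, 0.3182]
Σpᵢ² = (900 + 196)/44² = 1096/1936
Gini = 1 - Σpᵢ² = 1 - 1096/1936 = 0.4339

0.4339


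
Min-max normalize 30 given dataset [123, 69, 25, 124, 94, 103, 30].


min=25, max=124
(30-25)/(124-25) = 5/99 = 0.0505

0.0505


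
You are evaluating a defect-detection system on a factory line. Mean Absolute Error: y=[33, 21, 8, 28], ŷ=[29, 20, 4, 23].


Absolute errors: |33-29|=4, |21-20|=1, |8-4|=4, |28-23|=5
Sum = 14
MAE = 14/4 = 7/2

7/2


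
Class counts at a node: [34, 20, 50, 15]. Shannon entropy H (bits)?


Probabilities: [34/119, 20/119, 50/119, 15/119] ≈ [0.2857, 0.1681, 0.4202, 0.1261]
H = -((34/119)·log₂(34/119) + (20/119)·log₂(20/119) + (50/119)·log₂(50/119) + (15/119)·log₂(15/119))
  = 1.851 bits

1.851 bits


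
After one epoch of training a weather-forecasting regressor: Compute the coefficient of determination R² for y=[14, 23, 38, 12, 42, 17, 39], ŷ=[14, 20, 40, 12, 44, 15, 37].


ȳ = 26.4286
SS_res = Σ(y-ŷ)² = 25
SS_tot = Σ(y-ȳ)² = 997.71
R² = 1 - SS_res/SS_tot = 1 - 0.0251 = 0.9749

0.9749


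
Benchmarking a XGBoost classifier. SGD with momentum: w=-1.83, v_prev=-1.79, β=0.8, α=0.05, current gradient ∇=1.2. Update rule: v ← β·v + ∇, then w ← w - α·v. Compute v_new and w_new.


v_new = 0.8·-1.79 + 1.2 = -1.432 + 1.2 = -0.232
w_new = -1.83 - 0.05·-0.232 = -1.83 + 0.0116 = -1.8184

v_new=-0.232, w_new=-1.8184


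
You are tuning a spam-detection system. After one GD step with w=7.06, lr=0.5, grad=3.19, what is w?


w_new = w - α·∇
= 7.06 - 0.5·3.19
= 7.06 - 1.595
= 5.465

5.465


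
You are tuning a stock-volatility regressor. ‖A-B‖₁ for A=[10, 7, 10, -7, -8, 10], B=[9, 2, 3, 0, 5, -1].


d = |10-9| + |7-2| + |10-3| + |-7-0| + |-8-5| + |10+ 1|
  = 1 + 5 + 7 + 7 + 13 + 11
  = 44

44


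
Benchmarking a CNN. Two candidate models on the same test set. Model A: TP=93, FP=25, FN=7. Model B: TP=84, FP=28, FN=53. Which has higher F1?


Model A: P=93/118=0.7881, R=93/100=0.93, F1=2PR/(P+R)=2TP/(2TP+FP+FN)=186/218=0.8532
Model B: P=84/112=0.75, R=84/137=0.6131, F1=2PR/(P+R)=2TP/(2TP+FP+FN)=168/249=0.6747
0.8532 > 0.6747 → Model A

Model A


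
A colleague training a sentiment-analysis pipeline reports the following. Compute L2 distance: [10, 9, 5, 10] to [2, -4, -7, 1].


d = √((10-2)² + (9+ 4)² + (5+ 7)² + (10-1)²)
  = √(64 + 169 + 144 + 81)
  = √458 = 21.4009

21.4009


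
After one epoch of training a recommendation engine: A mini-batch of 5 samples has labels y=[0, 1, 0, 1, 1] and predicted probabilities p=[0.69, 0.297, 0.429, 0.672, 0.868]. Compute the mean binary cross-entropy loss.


L[0] = -ln(1-0.69) = -ln(0.31) = 1.1712
L[1] = -ln(0.297) = 1.214
L[2] = -ln(1-0.429) = -ln(0.571) = 0.5604
L[3] = -ln(0.672) = 0.3975
L[4] = -ln(0.868) = 0.1416
mean = (1.1712 + 1.214 + 0.5604 + 0.3975 + 0.1416)/5 = 0.6969

0.6969


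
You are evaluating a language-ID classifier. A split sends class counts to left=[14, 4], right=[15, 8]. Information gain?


Parent = [29, 12], H_parent = 0.8722
H_left = 0.7642 (n=18), H_right = 0.9321 (n=23)
H_children = (18/41)·0.7642 + (23/41)·0.9321 = 0.8584
IG = 0.8722 - 0.8584 = 0.0138

0.0138


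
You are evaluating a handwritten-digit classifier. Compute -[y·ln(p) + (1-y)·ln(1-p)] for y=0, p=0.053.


BCE = -[y·ln(p) + (1-y)·ln(1-p)]
= -0 - 1·ln(1-0.053)
= -ln(0.947) = 0.0545

0.0545


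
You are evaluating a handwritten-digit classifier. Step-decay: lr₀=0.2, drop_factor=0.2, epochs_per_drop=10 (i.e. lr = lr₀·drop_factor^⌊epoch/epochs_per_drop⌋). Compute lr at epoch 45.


n_drops = ⌊45/10⌋ = 4
lr = 0.2·0.2^4 = 0.2·0.0016 = 0.00032

0.00032


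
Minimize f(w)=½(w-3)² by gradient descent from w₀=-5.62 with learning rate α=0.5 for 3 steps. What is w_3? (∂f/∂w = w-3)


step 1: grad = -5.62-3 = -8.62; w = -5.62 - 0.5·(-8.62) = -1.31
step 2: grad = -1.31-3 = -4.31; w = -1.31 - 0.5·(-4.31) = 0.845
step 3: grad = 0.845-3 = -2.155; w = 0.845 - 0.5·(-2.155) = 1.9225

1.9225


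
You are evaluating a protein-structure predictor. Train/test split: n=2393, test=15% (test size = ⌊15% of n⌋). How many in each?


Test = ⌊2393·15/100⌋ = 358
Train = 2393 - 358 = 2035

Train: 2035, Test: 358


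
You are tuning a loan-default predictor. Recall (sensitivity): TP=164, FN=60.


Recall = TP/(TP+FN)
= 164/(164+60)
= 164/224 = 73.21%

73.21%


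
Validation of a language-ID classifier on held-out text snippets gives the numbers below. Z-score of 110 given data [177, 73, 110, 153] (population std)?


μ = 128.25, σ = 39.921
z = (110 - 128.25)/39.921 = -0.4572

-0.4572


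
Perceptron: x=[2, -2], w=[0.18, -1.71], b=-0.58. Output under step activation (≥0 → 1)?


z = (2)·(0.18) + (-2)·(-1.71) - 0.58
  = 3.2
step(z) = 1 (z≥0)

1


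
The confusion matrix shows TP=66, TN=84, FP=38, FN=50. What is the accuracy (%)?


Accuracy = (TP+TN)/(TP+TN+FP+FN)
= (66+84)/(238)
= 150/238 = 63.03%

63.03%


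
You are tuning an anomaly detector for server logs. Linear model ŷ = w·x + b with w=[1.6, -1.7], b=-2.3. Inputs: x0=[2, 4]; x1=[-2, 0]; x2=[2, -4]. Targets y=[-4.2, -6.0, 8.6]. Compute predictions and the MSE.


ŷ0 = (1.6)·(2) + (-1.7)·(4) - 2.3 = -5.9
ŷ1 = (1.6)·(-2) + (-1.7)·(0) - 2.3 = -5.5
ŷ2 = (1.6)·(2) + (-1.7)·(-4) - 2.3 = 7.7
errors² = [2.89, 0.25, 0.81]
MSE = 3.9500/3 = 1.3167

1.3167


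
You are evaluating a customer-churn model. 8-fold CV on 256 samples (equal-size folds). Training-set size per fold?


Fold size = 256/8 = 32
Training per fold = 256 - 32 = 224

224


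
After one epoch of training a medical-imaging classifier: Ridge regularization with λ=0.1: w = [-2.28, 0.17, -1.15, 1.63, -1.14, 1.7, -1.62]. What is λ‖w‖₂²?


‖w‖₂² = (-2.28)² + (0.17)² + (-1.15)² + (1.63)² + (-1.14)² + (1.7)² + (-1.62)²
     = 5.1984 + 0.0289 + 1.3225 + 2.6569 + 1.2996 + 2.89 + 2.6244
     = 16.0207
λ·‖w‖₂² = 0.1·16.0207 = 1.60207

1.60207


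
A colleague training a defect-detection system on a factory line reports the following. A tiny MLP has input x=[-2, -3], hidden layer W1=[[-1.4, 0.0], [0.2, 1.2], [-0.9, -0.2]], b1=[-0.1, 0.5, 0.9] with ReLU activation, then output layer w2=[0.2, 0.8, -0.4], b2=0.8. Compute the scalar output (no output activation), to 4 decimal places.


z1[0] = (-1.4)·(-2) + (0.0)·(-3) - 0.1 = 2.7
z1[1] = (0.2)·(-2) + (1.2)·(-3) + 0.5 = -3.5
z1[2] = (-0.9)·(-2) + (-0.2)·(-3) + 0.9 = 3.3
h = ReLU(z1) = [2.7, 0.0, 3.3]
output = (0.2)·(2.7) + (0.8)·(0.0) + (-0.4)·(3.3) + 0.8 = 0.02

0.02


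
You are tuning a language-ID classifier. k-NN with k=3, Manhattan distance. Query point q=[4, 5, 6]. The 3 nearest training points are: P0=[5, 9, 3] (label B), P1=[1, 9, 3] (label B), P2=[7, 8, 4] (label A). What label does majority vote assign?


d(q,P0) = 8  (label B)
d(q,P1) = 10  (label B)
d(q,P2) = 8  (label A)
Votes: A=1, B=2
Majority → B

B


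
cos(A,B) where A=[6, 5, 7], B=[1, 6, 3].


A·B = 6·1 + 5·6 + 7·3 = 57
‖A‖ = √110 = 10.4881, ‖B‖ = √46 = 6.7823
cos = 57/(√110·√46) = 57/√5060 = 0.8013

0.8013


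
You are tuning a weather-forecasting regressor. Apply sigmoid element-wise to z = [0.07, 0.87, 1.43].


σ(0.07) = 1/(1+e^-0.07) = 0.5175
σ(0.87) = 1/(1+e^-0.87) = 0.7047
σ(1.43) = 1/(1+e^-1.43) = 0.8069
result = [0.5175, 0.7047, 0.8069]

[0.5175, 0.7047, 0.8069]


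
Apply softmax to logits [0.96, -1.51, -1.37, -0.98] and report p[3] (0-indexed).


Exponentials: e^0.96=2.6117, e^-1.51=0.2209, e^-1.37=0.2541, e^-0.98=0.3753
Sum = 3.462
Softmax = [0.7544, 0.0638, 0.0734, 0.1084]
p[3] = 0.3753/3.462 = 0.1084

0.1084


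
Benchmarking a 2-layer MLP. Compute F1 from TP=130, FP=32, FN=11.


Precision = 130/162 = 0.8025
Recall = 130/141 = 0.922
F1 = 2·P·R/(P+R) = 2·TP/(2·TP+FP+FN) = 260/(260+32+11) = 260/303 = 0.8581

0.8581


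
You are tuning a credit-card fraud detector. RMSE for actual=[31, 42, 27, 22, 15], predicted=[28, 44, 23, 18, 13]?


MSE = 49/5 = 9.8
RMSE = √(49/5) = 3.1305

3.1305


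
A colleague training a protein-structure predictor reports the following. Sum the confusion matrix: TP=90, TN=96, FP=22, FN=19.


Total = TP + TN + FP + FN
= 90 + 96 + 22 + 19
= 227
(Predicted positive: 112, predicted negative: 115)

227


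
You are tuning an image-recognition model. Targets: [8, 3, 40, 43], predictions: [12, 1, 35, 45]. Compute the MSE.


Squared errors: (8-12)²=16, (3-1)²=4, (40-35)²=25, (43-45)²=4
Sum = 49
MSE = 49/4 = 49/4

49/4


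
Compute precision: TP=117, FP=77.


Precision = TP/(TP+FP)
= 117/(117+77)
= 117/194 = 60.31%

60.31%


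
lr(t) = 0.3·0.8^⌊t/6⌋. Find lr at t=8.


n_drops = ⌊8/6⌋ = 1
lr = 0.3·0.8^1 = 0.3·0.8 = 0.24

0.24


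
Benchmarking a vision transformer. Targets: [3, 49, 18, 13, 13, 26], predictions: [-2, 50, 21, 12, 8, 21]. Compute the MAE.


Absolute errors: |3+ 2|=5, |49-50|=1, |18-21|=3, |13-12|=1, |13-8|=5, |26-21|=5
Sum = 20
MAE = 20/6 = 10/3

10/3


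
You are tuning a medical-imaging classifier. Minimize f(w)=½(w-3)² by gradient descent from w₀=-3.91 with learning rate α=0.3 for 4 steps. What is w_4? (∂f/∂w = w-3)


step 1: grad = -3.91-3 = -6.91; w = -3.91 - 0.3·(-6.91) = -1.837
step 2: grad = -1.837-3 = -4.837; w = -1.837 - 0.3·(-4.837) = -0.3859
step 3: grad = -0.3859-3 = -3.3859; w = -0.3859 - 0.3·(-3.3859) = 0.62987
step 4: grad = 0.62987-3 = -2.37013; w = 0.62987 - 0.3·(-2.37013) = 1.340909

1.340909


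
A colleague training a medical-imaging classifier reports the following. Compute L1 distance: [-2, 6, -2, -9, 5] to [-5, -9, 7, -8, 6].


d = |-2+ 5| + |6+ 9| + |-2-7| + |-9+ 8| + |5-6|
  = 3 + 15 + 9 + 1 + 1
  = 29

29


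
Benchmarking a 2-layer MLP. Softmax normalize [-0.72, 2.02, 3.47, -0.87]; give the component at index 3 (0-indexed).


Exponentials: e^-0.72=0.4868, e^2.02=7.5383, e^3.47=32.1367, e^-0.87=0.419
Sum = 40.5808
Softmax = [0.012, 0.1858, 0.7919, 0.0103]
p[3] = 0.419/40.5808 = 0.0103

0.0103


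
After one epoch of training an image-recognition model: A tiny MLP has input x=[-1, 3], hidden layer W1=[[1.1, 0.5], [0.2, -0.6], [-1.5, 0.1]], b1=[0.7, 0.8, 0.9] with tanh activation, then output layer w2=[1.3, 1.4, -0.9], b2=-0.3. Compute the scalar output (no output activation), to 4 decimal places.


z1[0] = (1.1)·(-1) + (0.5)·(3) + 0.7 = 1.1
z1[1] = (0.2)·(-1) + (-0.6)·(3) + 0.8 = -1.2
z1[2] = (-1.5)·(-1) + (0.1)·(3) + 0.9 = 2.7
h = tanh(z1) = [0.8005, -0.8337, 0.991]
output = (1.3)·(0.8005) + (1.4)·(-0.8337) + (-0.9)·(0.991) - 0.3 = -1.3184

-1.3184


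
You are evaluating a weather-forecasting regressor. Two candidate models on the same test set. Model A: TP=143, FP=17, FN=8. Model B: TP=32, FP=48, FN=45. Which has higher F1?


Model A: P=143/160=0.8938, R=143/151=0.947, F1=2PR/(P+R)=2TP/(2TP+FP+FN)=286/311=0.9196
Model B: P=32/80=0.4, R=32/77=0.4156, F1=2PR/(P+R)=2TP/(2TP+FP+FN)=64/157=0.4076
0.9196 > 0.4076 → Model A

Model A


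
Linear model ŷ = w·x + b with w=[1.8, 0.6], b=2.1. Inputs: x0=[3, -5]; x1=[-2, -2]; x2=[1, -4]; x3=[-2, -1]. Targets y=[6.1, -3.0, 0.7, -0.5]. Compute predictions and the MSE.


ŷ0 = (1.8)·(3) + (0.6)·(-5) + 2.1 = 4.5
ŷ1 = (1.8)·(-2) + (0.6)·(-2) + 2.1 = -2.7
ŷ2 = (1.8)·(1) + (0.6)·(-4) + 2.1 = 1.5
ŷ3 = (1.8)·(-2) + (0.6)·(-1) + 2.1 = -2.1
errors² = [2.56, 0.09, 0.64, 2.56]
MSE = 5.8500/4 = 1.4625

1.4625


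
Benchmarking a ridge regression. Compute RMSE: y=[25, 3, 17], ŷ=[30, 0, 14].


MSE = 43/3 = 14.3333
RMSE = √(43/3) = 3.7859

3.7859


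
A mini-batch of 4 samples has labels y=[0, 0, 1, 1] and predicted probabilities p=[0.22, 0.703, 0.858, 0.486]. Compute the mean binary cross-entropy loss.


L[0] = -ln(1-0.22) = -ln(0.78) = 0.2485
L[1] = -ln(1-0.703) = -ln(0.297) = 1.214
L[2] = -ln(0.858) = 0.1532
L[3] = -ln(0.486) = 0.7215
mean = (0.2485 + 1.214 + 0.1532 + 0.7215)/4 = 0.5843

0.5843


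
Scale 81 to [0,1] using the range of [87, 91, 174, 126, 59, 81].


min=59, max=174
(81-59)/(174-59) = 22/115 = 0.1913

0.1913


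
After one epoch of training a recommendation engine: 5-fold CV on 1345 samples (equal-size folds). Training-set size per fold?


Fold size = 1345/5 = 269
Training per fold = 1345 - 269 = 1076

1076


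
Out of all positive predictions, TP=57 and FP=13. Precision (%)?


Precision = TP/(TP+FP)
= 57/(57+13)
= 57/70 = 81.43%

81.43%


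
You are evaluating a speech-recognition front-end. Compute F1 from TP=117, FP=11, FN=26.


Precision = 117/128 = 0.9141
Recall = 117/143 = 0.8182
F1 = 2·P·R/(P+R) = 2·TP/(2·TP+FP+FN) = 234/(234+11+26) = 234/271 = 0.8635

0.8635


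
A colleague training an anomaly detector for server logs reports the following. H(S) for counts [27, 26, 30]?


Probabilities: [27/83, 26/83, 30/83] ≈ [0.3253, 0.3133, 0.3614]
H = -((27/83)·log₂(27/83) + (26/83)·log₂(26/83) + (30/83)·log₂(30/83))
  = 1.5823 bits

1.5823 bits


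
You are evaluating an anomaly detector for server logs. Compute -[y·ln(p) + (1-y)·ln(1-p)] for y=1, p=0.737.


BCE = -[y·ln(p) + (1-y)·ln(1-p)]
= -1·ln(0.737) - 0
= -ln(0.737) = 0.3052

0.3052
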